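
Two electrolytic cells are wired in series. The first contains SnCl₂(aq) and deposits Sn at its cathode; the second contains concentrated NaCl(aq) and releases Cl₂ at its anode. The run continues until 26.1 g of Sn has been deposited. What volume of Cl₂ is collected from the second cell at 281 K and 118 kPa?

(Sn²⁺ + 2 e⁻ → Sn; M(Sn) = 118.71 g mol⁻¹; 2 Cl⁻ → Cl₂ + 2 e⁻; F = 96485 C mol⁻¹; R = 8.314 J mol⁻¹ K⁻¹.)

4.35 L

n(Sn) = 26.1 / 118.71 = 0.2199 mol, so n(e⁻) = 2 × 0.2199 = 0.4397 mol.
The cells are in series, so the same 0.4397 mol of electrons passes through the second cell.
2 Cl⁻ → Cl₂ + 2 e⁻ — 2 mol e⁻ per mol Cl₂, so n(Cl₂) = 0.4397/2 = 0.2199 mol.
V = nRT/P = (0.2199 × 8.314 × 281) / (118 × 10³) = 0.00435 m³ = 4.35 L.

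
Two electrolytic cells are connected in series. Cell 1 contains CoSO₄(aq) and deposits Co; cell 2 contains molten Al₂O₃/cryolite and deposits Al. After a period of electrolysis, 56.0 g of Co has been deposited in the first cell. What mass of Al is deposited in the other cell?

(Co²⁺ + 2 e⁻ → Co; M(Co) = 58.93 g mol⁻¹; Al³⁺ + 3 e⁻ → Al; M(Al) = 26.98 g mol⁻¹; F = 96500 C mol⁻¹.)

n(Co) = 56.0 / 58.93 = 0.9503 mol.
Since Co²⁺ + 2 e⁻ → Co, n(e⁻) passed = 2 × 0.9503 = 1.901 mol.
Cells in series carry the same charge, so the same 1.901 mol of electrons passes through cell 2.
Al³⁺ + 3 e⁻ → Al, so n(Al) = 1.901 / 3 = 0.6335 mol.
m(Al) = 0.6335 × 26.98 = 17.1 g.

17.1 g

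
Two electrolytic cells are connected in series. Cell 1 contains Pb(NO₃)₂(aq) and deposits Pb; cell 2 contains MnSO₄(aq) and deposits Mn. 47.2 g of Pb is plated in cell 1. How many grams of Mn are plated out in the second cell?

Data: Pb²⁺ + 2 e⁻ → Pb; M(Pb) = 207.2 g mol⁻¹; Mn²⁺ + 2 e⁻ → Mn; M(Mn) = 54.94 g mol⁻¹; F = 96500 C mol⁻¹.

n(Pb) = 47.2 / 207.2 = 0.2278 mol.
Since Pb²⁺ + 2 e⁻ → Pb, n(e⁻) passed = 2 × 0.2278 = 0.4556 mol.
Cells in series carry the same charge, so the same 0.4556 mol of electrons passes through cell 2.
Mn²⁺ + 2 e⁻ → Mn, so n(Mn) = 0.4556 / 2 = 0.2278 mol.
m(Mn) = 0.2278 × 54.94 = 12.5 g.

12.5 g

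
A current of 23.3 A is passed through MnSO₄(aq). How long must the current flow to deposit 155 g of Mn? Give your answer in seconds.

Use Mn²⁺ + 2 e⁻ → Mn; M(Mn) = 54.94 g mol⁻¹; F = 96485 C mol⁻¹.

n(Mn) = m/M = 155 / 54.94 = 2.821 mol.
Each Mn atom requires 2 electrons, so n(e⁻) = 2 × 2.821 = 5.643 mol.
Q = n(e⁻)·F = 5.643 × 96485 = 544400 C.
t = Q/I = 544400 / 23.30 A = 23370 s.

23400 s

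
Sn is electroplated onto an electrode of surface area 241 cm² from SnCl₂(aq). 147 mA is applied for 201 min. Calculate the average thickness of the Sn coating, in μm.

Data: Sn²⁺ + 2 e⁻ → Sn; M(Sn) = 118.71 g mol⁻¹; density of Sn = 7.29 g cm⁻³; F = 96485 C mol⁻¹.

Q = I·t = 0.1470 × 12060 = 1773 C; n(e⁻) = 0.01837 mol.
n(Sn) = n(e⁻)/2 = 0.009187 mol, so m = 0.009187 × 118.71 = 1.091 g.
Volume = m/ρ = 1.091 / 7.29 = 0.1496 cm³.
Thickness = V/A = 0.1496 / 241 = 6.21 × 10⁻⁴ cm = 6.21 μm.

6.21 μm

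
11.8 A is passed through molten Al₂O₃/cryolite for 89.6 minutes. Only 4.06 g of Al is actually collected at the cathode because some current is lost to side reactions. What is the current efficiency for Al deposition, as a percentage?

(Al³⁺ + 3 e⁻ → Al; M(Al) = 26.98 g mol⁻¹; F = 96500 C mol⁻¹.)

68.7 %

Q = I·t = 11.80 × 5376.0 = 63440 C; n(e⁻) = 63440/96500 = 0.6574 mol.
Theoretical n(Al) = n(e⁻)/3 = 0.2191 mol, i.e. m_theo = 0.2191 × 26.98 = 5.912 g.
Efficiency = m_actual / m_theo = 4.06 / 5.912 = 68.7 %.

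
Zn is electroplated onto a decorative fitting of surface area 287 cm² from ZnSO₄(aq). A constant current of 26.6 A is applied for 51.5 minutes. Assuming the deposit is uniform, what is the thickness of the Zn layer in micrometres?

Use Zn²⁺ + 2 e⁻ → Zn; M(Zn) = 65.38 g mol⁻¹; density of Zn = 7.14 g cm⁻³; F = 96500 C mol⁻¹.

136 μm

Q = I·t = 26.60 × 3090.0 = 82190 C; n(e⁻) = 0.8518 mol.
n(Zn) = n(e⁻)/2 = 0.4259 mol, so m = 0.4259 × 65.38 = 27.84 g.
Volume = m/ρ = 27.84 / 7.14 = 3.900 cm³.
Thickness = V/A = 3.900 / 287 = 0.0136 cm = 136 μm.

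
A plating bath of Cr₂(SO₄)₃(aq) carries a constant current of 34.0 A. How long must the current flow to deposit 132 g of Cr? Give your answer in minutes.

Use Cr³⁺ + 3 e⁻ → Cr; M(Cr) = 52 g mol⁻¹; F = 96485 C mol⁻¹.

360 min

n(Cr) = m/M = 132 / 52 = 2.538 mol.
Each Cr atom requires 3 electrons, so n(e⁻) = 3 × 2.538 = 7.615 mol.
Q = n(e⁻)·F = 7.615 × 96485 = 734800 C.
t = Q/I = 734800 / 34.00 A = 21610 s = 360 min.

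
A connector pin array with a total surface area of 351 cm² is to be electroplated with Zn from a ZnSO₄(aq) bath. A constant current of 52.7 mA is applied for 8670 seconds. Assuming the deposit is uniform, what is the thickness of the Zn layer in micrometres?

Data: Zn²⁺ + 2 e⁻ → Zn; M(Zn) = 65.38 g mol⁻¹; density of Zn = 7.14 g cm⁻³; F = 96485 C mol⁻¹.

Q = I·t = 0.05270 × 8670.0 = 456.9 C; n(e⁻) = 0.004736 mol.
n(Zn) = n(e⁻)/2 = 0.002368 mol, so m = 0.002368 × 65.38 = 0.1548 g.
Volume = m/ρ = 0.1548 / 7.14 = 0.02168 cm³.
Thickness = V/A = 0.02168 / 351 = 6.18 × 10⁻⁵ cm = 0.618 μm.

0.618 μm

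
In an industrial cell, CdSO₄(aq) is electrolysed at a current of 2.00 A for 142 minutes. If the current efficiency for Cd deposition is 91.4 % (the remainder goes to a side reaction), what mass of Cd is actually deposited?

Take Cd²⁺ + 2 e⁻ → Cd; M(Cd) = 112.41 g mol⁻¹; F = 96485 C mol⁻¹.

9.07 g

Q = I·t = 2.000 × 8520.0 = 17040 C.
n(e⁻) = 17040/96485 = 0.1766 mol; theoretically n(Cd) = 0.1766/2 = 0.08830 mol, m_theo = 9.926 g.
At 91.4 % efficiency, m_actual = 0.914 × 9.926 = 9.07 g.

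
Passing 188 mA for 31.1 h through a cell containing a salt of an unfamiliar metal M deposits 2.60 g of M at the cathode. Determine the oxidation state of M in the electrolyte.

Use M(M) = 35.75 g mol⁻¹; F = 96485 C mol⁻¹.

Q = I·t = 0.1880 A × 111960 s = 21050 C, so n(e⁻) = 21050/96485 = 0.2182 mol.
n(M) deposited = 2.60 / 35.75 = 0.07273 mol.
Electrons per atom = n(e⁻)/n(M) = 0.2182 / 0.07273 = 3.00 ≈ 3, so the ion is M³⁺.

+3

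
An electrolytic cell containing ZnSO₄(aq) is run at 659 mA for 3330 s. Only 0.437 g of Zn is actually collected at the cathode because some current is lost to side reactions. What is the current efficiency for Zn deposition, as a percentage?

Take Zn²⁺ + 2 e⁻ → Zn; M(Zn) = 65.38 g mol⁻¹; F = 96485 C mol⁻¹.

Q = I·t = 0.6590 × 3330.0 = 2194 C; n(e⁻) = 2194/96485 = 0.02274 mol.
Theoretical n(Zn) = n(e⁻)/2 = 0.01137 mol, i.e. m_theo = 0.01137 × 65.38 = 0.7435 g.
Efficiency = m_actual / m_theo = 0.437 / 0.7435 = 58.8 %.

58.8 %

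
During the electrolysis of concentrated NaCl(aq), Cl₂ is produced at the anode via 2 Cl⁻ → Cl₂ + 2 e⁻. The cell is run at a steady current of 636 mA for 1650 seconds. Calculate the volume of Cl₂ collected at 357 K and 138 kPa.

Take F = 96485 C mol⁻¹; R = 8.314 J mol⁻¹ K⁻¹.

Q = I·t = 0.6360 A × 1650.0 s = 1049 C.
n(e⁻) = Q/F = 1049 / 96485 = 0.01088 mol.
2 electrons are transferred per Cl₂ molecule, so n(Cl₂) = 0.01088 / 2 = 0.005438 mol.
V = nRT/P = (0.005438 × 8.314 × 357) / (138 × 10³ Pa) = 1.17 × 10⁻⁴ m³ = 0.117 L.

0.117 L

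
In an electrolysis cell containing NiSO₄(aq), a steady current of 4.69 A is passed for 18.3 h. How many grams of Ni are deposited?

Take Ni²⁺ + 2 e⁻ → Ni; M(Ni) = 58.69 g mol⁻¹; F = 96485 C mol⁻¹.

94.0 g

Q = I·t = 4.690 A × 65880 s = 309000 C.
n(e⁻) = Q/F = 309000 / 96485 = 3.202 mol.
Ni²⁺ + 2 e⁻ → Ni, so n(Ni) = n(e⁻)/2 = 1.601 mol.
m = n·M = 1.601 × 58.69 = 94.0 g.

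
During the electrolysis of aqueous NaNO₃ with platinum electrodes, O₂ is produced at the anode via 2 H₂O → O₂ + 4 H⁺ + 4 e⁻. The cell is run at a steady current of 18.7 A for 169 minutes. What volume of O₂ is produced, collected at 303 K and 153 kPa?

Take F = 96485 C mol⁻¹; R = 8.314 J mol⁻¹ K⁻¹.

8.09 L

Q = I·t = 18.70 A × 10140 s = 189600 C.
n(e⁻) = Q/F = 189600 / 96485 = 1.965 mol.
4 electrons are transferred per O₂ molecule, so n(O₂) = 1.965 / 4 = 0.4913 mol.
V = nRT/P = (0.4913 × 8.314 × 303) / (153 × 10³ Pa) = 0.00809 m³ = 8.09 L.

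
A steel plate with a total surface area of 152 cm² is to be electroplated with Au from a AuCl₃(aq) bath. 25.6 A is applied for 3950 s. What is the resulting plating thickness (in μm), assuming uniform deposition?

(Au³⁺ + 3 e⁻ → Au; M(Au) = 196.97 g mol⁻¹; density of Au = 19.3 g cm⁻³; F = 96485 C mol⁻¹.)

235 μm

Q = I·t = 25.60 × 3950.0 = 101100 C; n(e⁻) = 1.048 mol.
n(Au) = n(e⁻)/3 = 0.3493 mol, so m = 0.3493 × 196.97 = 68.81 g.
Volume = m/ρ = 68.81 / 19.3 = 3.565 cm³.
Thickness = V/A = 3.565 / 152 = 0.0235 cm = 235 μm.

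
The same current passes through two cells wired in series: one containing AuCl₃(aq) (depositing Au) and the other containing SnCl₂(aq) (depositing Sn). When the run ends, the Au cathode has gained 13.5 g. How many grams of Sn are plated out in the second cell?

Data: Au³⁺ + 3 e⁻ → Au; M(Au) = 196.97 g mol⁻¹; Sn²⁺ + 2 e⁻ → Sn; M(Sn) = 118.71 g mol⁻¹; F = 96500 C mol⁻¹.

12.2 g

n(Au) = 13.5 / 196.97 = 0.06854 mol.
Since Au³⁺ + 3 e⁻ → Au, n(e⁻) passed = 3 × 0.06854 = 0.2056 mol.
Cells in series carry the same charge, so the same 0.2056 mol of electrons passes through cell 2.
Sn²⁺ + 2 e⁻ → Sn, so n(Sn) = 0.2056 / 2 = 0.1028 mol.
m(Sn) = 0.1028 × 118.71 = 12.2 g.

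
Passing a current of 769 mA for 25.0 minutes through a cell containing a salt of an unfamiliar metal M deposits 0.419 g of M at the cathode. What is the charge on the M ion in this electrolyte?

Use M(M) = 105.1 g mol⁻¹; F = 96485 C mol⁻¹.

+3

Q = I·t = 0.7690 A × 1500.0 s = 1154 C, so n(e⁻) = 1154/96485 = 0.01196 mol.
n(M) deposited = 0.419 / 105.1 = 0.003987 mol.
Electrons per atom = n(e⁻)/n(M) = 0.01196 / 0.003987 = 3.00 ≈ 3, so the ion is M³⁺.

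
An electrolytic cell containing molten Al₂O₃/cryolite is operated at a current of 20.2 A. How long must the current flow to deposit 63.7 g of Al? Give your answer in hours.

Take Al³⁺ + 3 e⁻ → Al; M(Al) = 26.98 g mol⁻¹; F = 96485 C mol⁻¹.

9.40 h

n(Al) = m/M = 63.7 / 26.98 = 2.361 mol.
Each Al atom requires 3 electrons, so n(e⁻) = 3 × 2.361 = 7.083 mol.
Q = n(e⁻)·F = 7.083 × 96485 = 683400 C.
t = Q/I = 683400 / 20.20 A = 33830 s = 9.40 h.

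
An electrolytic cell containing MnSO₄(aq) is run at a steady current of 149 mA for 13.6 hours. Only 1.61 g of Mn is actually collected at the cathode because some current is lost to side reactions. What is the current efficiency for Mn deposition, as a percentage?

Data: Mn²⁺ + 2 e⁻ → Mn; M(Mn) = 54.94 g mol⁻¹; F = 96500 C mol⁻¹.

77.5 %

Q = I·t = 0.1490 × 48960 = 7295 C; n(e⁻) = 7295/96500 = 0.07560 mol.
Theoretical n(Mn) = n(e⁻)/2 = 0.03780 mol, i.e. m_theo = 0.03780 × 54.94 = 2.077 g.
Efficiency = m_actual / m_theo = 1.61 / 2.077 = 77.5 %.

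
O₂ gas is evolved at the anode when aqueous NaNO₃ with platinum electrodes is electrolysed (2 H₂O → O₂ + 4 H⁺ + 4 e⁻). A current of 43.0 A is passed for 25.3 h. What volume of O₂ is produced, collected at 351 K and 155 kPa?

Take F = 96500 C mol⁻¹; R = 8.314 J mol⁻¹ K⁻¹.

191 L

Q = I·t = 43.00 A × 91080 s = 3916000 C.
n(e⁻) = Q/F = 3916000 / 96500 = 40.58 mol.
4 electrons are transferred per O₂ molecule, so n(O₂) = 40.58 / 4 = 10.15 mol.
V = nRT/P = (10.15 × 8.314 × 351) / (155 × 10³ Pa) = 0.191 m³ = 191 L.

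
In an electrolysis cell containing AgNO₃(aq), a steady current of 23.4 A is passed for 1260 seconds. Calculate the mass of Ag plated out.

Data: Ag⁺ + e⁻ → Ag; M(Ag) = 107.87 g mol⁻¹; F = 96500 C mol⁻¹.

Q = I·t = 23.40 A × 1260.0 s = 29480 C.
n(e⁻) = Q/F = 29480 / 96500 = 0.3055 mol.
Ag⁺ + e⁻ → Ag, so n(Ag) = n(e⁻)/1 = 0.3055 mol.
m = n·M = 0.3055 × 107.87 = 33.0 g.

33.0 g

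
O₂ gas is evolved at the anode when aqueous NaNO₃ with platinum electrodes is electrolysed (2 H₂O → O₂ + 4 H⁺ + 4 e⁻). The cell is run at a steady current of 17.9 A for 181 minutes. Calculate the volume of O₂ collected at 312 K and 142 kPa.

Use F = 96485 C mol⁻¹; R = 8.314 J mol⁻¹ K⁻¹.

Q = I·t = 17.90 A × 10860 s = 194400 C.
n(e⁻) = Q/F = 194400 / 96485 = 2.015 mol.
4 electrons are transferred per O₂ molecule, so n(O₂) = 2.015 / 4 = 0.5037 mol.
V = nRT/P = (0.5037 × 8.314 × 312) / (142 × 10³ Pa) = 0.00920 m³ = 9.20 L.

9.20 L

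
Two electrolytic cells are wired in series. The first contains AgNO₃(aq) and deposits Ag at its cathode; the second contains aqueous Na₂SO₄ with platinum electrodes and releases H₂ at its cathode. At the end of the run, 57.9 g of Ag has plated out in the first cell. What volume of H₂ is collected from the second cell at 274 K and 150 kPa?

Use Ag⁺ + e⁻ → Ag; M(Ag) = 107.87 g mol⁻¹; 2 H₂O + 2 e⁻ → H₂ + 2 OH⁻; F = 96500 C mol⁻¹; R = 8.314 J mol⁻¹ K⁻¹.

n(Ag) = 57.9 / 107.87 = 0.5368 mol, so n(e⁻) = 1 × 0.5368 = 0.5368 mol.
The cells are in series, so the same 0.5368 mol of electrons passes through the second cell.
2 H₂O + 2 e⁻ → H₂ + 2 OH⁻ — 2 mol e⁻ per mol H₂, so n(H₂) = 0.5368/2 = 0.2684 mol.
V = nRT/P = (0.2684 × 8.314 × 274) / (150 × 10³) = 0.00408 m³ = 4.08 L.

4.08 L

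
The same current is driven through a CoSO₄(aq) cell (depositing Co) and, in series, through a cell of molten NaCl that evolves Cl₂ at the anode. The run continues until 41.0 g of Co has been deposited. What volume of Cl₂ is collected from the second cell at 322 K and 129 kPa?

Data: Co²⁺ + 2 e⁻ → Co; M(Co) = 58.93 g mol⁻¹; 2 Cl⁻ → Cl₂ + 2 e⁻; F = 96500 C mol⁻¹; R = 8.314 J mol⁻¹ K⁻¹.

14.4 L

n(Co) = 41.0 / 58.93 = 0.6957 mol, so n(e⁻) = 2 × 0.6957 = 1.391 mol.
The cells are in series, so the same 1.391 mol of electrons passes through the second cell.
2 Cl⁻ → Cl₂ + 2 e⁻ — 2 mol e⁻ per mol Cl₂, so n(Cl₂) = 1.391/2 = 0.6957 mol.
V = nRT/P = (0.6957 × 8.314 × 322) / (129 × 10³) = 0.0144 m³ = 14.4 L.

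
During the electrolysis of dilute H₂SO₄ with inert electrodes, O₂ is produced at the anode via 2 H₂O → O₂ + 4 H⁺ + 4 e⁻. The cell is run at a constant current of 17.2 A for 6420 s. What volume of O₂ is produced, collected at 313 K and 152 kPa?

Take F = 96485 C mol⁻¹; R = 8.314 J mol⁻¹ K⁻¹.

Q = I·t = 17.20 A × 6420.0 s = 110400 C.
n(e⁻) = Q/F = 110400 / 96485 = 1.144 mol.
4 electrons are transferred per O₂ molecule, so n(O₂) = 1.144 / 4 = 0.2861 mol.
V = nRT/P = (0.2861 × 8.314 × 313) / (152 × 10³ Pa) = 0.00490 m³ = 4.90 L.

4.90 L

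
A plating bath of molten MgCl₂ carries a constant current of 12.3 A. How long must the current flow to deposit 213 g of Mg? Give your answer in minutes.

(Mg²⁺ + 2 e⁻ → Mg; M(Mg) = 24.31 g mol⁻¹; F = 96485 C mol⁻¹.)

n(Mg) = m/M = 213 / 24.31 = 8.762 mol.
Each Mg atom requires 2 electrons, so n(e⁻) = 2 × 8.762 = 17.52 mol.
Q = n(e⁻)·F = 17.52 × 96485 = 1691000 C.
t = Q/I = 1691000 / 12.30 A = 137500 s = 2290 min.

2290 min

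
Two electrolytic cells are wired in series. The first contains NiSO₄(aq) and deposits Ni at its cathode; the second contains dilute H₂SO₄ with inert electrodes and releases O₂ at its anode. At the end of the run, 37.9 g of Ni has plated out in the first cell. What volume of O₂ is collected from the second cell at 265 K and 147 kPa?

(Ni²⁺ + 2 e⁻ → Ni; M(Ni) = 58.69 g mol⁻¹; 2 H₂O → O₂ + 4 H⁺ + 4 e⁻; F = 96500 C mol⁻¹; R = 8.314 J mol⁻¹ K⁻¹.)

4.84 L

n(Ni) = 37.9 / 58.69 = 0.6458 mol, so n(e⁻) = 2 × 0.6458 = 1.292 mol.
The cells are in series, so the same 1.292 mol of electrons passes through the second cell.
2 H₂O → O₂ + 4 H⁺ + 4 e⁻ — 4 mol e⁻ per mol O₂, so n(O₂) = 1.292/4 = 0.3229 mol.
V = nRT/P = (0.3229 × 8.314 × 265) / (147 × 10³) = 0.00484 m³ = 4.84 L.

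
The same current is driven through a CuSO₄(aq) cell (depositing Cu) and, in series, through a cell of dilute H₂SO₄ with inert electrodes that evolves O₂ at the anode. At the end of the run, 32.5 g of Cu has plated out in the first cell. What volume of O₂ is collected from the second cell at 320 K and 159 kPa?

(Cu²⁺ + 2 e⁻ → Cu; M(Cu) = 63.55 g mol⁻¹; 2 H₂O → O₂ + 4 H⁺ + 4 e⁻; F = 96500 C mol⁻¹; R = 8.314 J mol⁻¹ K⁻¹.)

4.28 L

n(Cu) = 32.5 / 63.55 = 0.5114 mol, so n(e⁻) = 2 × 0.5114 = 1.023 mol.
The cells are in series, so the same 1.023 mol of electrons passes through the second cell.
2 H₂O → O₂ + 4 H⁺ + 4 e⁻ — 4 mol e⁻ per mol O₂, so n(O₂) = 1.023/4 = 0.2557 mol.
V = nRT/P = (0.2557 × 8.314 × 320) / (159 × 10³) = 0.00428 m³ = 4.28 L.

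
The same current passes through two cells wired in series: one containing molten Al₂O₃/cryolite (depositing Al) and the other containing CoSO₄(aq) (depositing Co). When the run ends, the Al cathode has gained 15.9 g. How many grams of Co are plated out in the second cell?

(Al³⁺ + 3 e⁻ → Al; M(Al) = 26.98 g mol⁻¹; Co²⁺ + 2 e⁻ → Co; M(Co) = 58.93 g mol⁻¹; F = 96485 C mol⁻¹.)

52.1 g

n(Al) = 15.9 / 26.98 = 0.5893 mol.
Since Al³⁺ + 3 e⁻ → Al, n(e⁻) passed = 3 × 0.5893 = 1.768 mol.
Cells in series carry the same charge, so the same 1.768 mol of electrons passes through cell 2.
Co²⁺ + 2 e⁻ → Co, so n(Co) = 1.768 / 2 = 0.8840 mol.
m(Co) = 0.8840 × 58.93 = 52.1 g.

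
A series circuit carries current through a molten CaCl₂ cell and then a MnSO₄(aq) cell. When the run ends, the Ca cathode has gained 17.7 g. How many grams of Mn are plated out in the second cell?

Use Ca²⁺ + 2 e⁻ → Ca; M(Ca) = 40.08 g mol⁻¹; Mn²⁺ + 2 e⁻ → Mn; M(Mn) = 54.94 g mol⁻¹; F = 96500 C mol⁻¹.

24.3 g

n(Ca) = 17.7 / 40.08 = 0.4416 mol.
Since Ca²⁺ + 2 e⁻ → Ca, n(e⁻) passed = 2 × 0.4416 = 0.8832 mol.
Cells in series carry the same charge, so the same 0.8832 mol of electrons passes through cell 2.
Mn²⁺ + 2 e⁻ → Mn, so n(Mn) = 0.8832 / 2 = 0.4416 mol.
m(Mn) = 0.4416 × 54.94 = 24.3 g.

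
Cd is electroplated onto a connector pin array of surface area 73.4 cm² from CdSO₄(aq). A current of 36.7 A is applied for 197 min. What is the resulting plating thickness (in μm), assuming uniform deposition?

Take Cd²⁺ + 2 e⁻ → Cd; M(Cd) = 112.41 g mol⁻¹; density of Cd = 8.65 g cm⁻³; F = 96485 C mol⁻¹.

Q = I·t = 36.70 × 11820 = 433800 C; n(e⁻) = 4.496 mol.
n(Cd) = n(e⁻)/2 = 2.248 mol, so m = 2.248 × 112.41 = 252.7 g.
Volume = m/ρ = 252.7 / 8.65 = 29.21 cm³.
Thickness = V/A = 29.21 / 73.4 = 0.398 cm = 3980 μm.

3980 μm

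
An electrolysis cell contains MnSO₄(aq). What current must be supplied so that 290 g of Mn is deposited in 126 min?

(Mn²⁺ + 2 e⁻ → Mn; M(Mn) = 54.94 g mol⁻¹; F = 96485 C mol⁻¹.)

135 A

n(Mn) = 290 / 54.94 = 5.278 mol.
n(e⁻) = 2 × 5.278 = 10.56 mol.
Q = n(e⁻)·F = 10.56 × 96485 = 1019000 C.
I = Q/t = 1019000 / 7560.0 s = 135 A.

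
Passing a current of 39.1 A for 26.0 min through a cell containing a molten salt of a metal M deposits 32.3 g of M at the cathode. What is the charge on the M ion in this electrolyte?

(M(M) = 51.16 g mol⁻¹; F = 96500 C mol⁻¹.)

+1

Q = I·t = 39.10 A × 1560.0 s = 61000 C, so n(e⁻) = 61000/96500 = 0.6321 mol.
n(M) deposited = 32.3 / 51.16 = 0.6314 mol.
Electrons per atom = n(e⁻)/n(M) = 0.6321 / 0.6314 = 1.00 ≈ 1, so the ion is M⁺.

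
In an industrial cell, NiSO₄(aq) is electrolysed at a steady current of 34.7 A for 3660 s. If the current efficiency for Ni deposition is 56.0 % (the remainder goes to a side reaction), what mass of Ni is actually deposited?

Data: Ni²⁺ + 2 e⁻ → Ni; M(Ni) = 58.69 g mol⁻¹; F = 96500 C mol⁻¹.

Q = I·t = 34.70 × 3660.0 = 127000 C.
n(e⁻) = 127000/96500 = 1.316 mol; theoretically n(Ni) = 1.316/2 = 0.6580 mol, m_theo = 38.62 g.
At 56.0 % efficiency, m_actual = 0.560 × 38.62 = 21.6 g.

21.6 g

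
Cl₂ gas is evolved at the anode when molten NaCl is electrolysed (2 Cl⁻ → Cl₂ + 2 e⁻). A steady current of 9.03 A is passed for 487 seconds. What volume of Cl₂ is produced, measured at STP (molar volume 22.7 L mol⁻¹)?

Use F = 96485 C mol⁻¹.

0.517 L

Q = I·t = 9.030 A × 487.00 s = 4398 C.
n(e⁻) = Q/F = 4398 / 96485 = 0.04558 mol.
2 electrons are transferred per Cl₂ molecule, so n(Cl₂) = 0.04558 / 2 = 0.02279 mol.
V = n × V_m = 0.02279 × 22.7 = 0.517 L.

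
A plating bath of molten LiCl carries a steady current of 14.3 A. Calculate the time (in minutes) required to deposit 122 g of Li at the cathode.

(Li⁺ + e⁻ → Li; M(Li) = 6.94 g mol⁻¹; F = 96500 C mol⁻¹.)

n(Li) = m/M = 122 / 6.94 = 17.58 mol.
Each Li atom requires 1 electron, so n(e⁻) = 1 × 17.58 = 17.58 mol.
Q = n(e⁻)·F = 17.58 × 96500 = 1696000 C.
t = Q/I = 1696000 / 14.30 A = 118600 s = 1980 min.

1980 min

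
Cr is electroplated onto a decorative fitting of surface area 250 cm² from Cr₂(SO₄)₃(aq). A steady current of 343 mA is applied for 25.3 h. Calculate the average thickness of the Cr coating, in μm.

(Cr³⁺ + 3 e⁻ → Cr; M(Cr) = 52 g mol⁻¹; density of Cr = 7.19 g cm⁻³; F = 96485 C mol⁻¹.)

Q = I·t = 0.3430 × 91080 = 31240 C; n(e⁻) = 0.3238 mol.
n(Cr) = n(e⁻)/3 = 0.1079 mol, so m = 0.1079 × 52 = 5.612 g.
Volume = m/ρ = 5.612 / 7.19 = 0.7806 cm³.
Thickness = V/A = 0.7806 / 250 = 0.00312 cm = 31.2 μm.

31.2 μm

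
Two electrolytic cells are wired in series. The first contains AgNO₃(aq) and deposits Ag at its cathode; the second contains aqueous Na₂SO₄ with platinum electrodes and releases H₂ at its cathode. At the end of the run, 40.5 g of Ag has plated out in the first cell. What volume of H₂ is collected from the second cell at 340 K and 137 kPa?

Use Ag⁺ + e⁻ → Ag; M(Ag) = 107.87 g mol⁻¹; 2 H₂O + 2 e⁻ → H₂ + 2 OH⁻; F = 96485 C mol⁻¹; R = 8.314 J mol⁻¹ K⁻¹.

n(Ag) = 40.5 / 107.87 = 0.3755 mol, so n(e⁻) = 1 × 0.3755 = 0.3755 mol.
The cells are in series, so the same 0.3755 mol of electrons passes through the second cell.
2 H₂O + 2 e⁻ → H₂ + 2 OH⁻ — 2 mol e⁻ per mol H₂, so n(H₂) = 0.3755/2 = 0.1877 mol.
V = nRT/P = (0.1877 × 8.314 × 340) / (137 × 10³) = 0.00387 m³ = 3.87 L.

3.87 L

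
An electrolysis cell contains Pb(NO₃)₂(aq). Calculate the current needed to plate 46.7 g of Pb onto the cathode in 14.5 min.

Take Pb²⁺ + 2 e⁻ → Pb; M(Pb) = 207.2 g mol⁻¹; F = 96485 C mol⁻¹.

n(Pb) = 46.7 / 207.2 = 0.2254 mol.
n(e⁻) = 2 × 0.2254 = 0.4508 mol.
Q = n(e⁻)·F = 0.4508 × 96485 = 43490 C.
I = Q/t = 43490 / 870.00 s = 50.0 A.

50.0 A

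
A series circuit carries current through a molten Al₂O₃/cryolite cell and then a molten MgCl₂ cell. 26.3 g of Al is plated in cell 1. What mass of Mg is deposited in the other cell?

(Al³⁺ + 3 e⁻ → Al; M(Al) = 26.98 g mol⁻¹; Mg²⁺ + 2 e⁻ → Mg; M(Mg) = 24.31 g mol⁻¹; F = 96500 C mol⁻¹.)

35.5 g

n(Al) = 26.3 / 26.98 = 0.9748 mol.
Since Al³⁺ + 3 e⁻ → Al, n(e⁻) passed = 3 × 0.9748 = 2.924 mol.
Cells in series carry the same charge, so the same 2.924 mol of electrons passes through cell 2.
Mg²⁺ + 2 e⁻ → Mg, so n(Mg) = 2.924 / 2 = 1.462 mol.
m(Mg) = 1.462 × 24.31 = 35.5 g.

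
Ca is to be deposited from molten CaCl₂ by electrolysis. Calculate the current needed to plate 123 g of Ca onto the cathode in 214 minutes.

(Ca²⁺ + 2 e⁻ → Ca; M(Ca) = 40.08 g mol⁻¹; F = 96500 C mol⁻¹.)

46.1 A

n(Ca) = 123 / 40.08 = 3.069 mol.
n(e⁻) = 2 × 3.069 = 6.138 mol.
Q = n(e⁻)·F = 6.138 × 96500 = 592300 C.
I = Q/t = 592300 / 12840 s = 46.1 A.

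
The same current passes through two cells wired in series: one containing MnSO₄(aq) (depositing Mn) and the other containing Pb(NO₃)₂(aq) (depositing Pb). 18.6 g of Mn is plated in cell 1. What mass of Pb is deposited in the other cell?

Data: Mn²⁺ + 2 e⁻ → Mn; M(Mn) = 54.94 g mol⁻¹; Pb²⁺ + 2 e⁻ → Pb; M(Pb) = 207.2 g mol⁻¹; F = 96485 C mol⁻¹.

70.1 g

n(Mn) = 18.6 / 54.94 = 0.3386 mol.
Since Mn²⁺ + 2 e⁻ → Mn, n(e⁻) passed = 2 × 0.3386 = 0.6771 mol.
Cells in series carry the same charge, so the same 0.6771 mol of electrons passes through cell 2.
Pb²⁺ + 2 e⁻ → Pb, so n(Pb) = 0.6771 / 2 = 0.3386 mol.
m(Pb) = 0.3386 × 207.2 = 70.1 g.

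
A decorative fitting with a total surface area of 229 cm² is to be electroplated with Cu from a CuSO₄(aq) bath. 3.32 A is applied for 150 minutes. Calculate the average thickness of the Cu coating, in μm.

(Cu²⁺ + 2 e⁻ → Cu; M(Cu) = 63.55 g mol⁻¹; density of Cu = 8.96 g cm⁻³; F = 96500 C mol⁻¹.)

Q = I·t = 3.320 × 9000.0 = 29880 C; n(e⁻) = 0.3096 mol.
n(Cu) = n(e⁻)/2 = 0.1548 mol, so m = 0.1548 × 63.55 = 9.839 g.
Volume = m/ρ = 9.839 / 8.96 = 1.098 cm³.
Thickness = V/A = 1.098 / 229 = 0.00480 cm = 48.0 μm.

48.0 μm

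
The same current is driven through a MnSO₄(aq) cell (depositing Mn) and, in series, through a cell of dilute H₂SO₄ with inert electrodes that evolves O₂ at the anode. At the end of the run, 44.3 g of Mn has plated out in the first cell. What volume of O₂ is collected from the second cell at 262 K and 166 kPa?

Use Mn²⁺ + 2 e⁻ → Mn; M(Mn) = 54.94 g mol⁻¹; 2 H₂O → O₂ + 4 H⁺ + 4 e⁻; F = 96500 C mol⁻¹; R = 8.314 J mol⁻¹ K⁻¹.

5.29 L

n(Mn) = 44.3 / 54.94 = 0.8063 mol, so n(e⁻) = 2 × 0.8063 = 1.613 mol.
The cells are in series, so the same 1.613 mol of electrons passes through the second cell.
2 H₂O → O₂ + 4 H⁺ + 4 e⁻ — 4 mol e⁻ per mol O₂, so n(O₂) = 1.613/4 = 0.4032 mol.
V = nRT/P = (0.4032 × 8.314 × 262) / (166 × 10³) = 0.00529 m³ = 5.29 L.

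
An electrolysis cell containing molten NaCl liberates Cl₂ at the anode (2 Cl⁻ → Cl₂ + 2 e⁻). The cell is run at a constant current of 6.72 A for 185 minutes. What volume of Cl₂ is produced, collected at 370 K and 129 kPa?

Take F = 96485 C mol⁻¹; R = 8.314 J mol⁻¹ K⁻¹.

Q = I·t = 6.720 A × 11100 s = 74590 C.
n(e⁻) = Q/F = 74590 / 96485 = 0.7731 mol.
2 electrons are transferred per Cl₂ molecule, so n(Cl₂) = 0.7731 / 2 = 0.3865 mol.
V = nRT/P = (0.3865 × 8.314 × 370) / (129 × 10³ Pa) = 0.00922 m³ = 9.22 L.

9.22 L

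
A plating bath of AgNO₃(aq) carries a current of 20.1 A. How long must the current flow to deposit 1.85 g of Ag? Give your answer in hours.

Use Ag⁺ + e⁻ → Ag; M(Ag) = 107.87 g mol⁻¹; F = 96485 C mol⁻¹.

n(Ag) = m/M = 1.85 / 107.87 = 0.01715 mol.
Each Ag atom requires 1 electron, so n(e⁻) = 1 × 0.01715 = 0.01715 mol.
Q = n(e⁻)·F = 0.01715 × 96485 = 1655 C.
t = Q/I = 1655 / 20.10 A = 82.33 s = 0.0229 h.

0.0229 h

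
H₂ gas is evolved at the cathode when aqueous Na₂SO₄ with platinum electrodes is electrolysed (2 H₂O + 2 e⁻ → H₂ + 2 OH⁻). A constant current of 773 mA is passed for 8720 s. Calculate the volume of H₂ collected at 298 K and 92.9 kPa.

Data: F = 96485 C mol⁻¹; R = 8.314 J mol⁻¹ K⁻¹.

0.932 L

Q = I·t = 0.7730 A × 8720.0 s = 6741 C.
n(e⁻) = Q/F = 6741 / 96485 = 0.06986 mol.
2 electrons are transferred per H₂ molecule, so n(H₂) = 0.06986 / 2 = 0.03493 mol.
V = nRT/P = (0.03493 × 8.314 × 298) / (92.9 × 10³ Pa) = 9.32 × 10⁻⁴ m³ = 0.932 L.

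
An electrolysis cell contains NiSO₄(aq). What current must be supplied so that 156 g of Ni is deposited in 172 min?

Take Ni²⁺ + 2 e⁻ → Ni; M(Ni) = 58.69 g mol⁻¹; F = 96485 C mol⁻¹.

n(Ni) = 156 / 58.69 = 2.658 mol.
n(e⁻) = 2 × 2.658 = 5.316 mol.
Q = n(e⁻)·F = 5.316 × 96485 = 512900 C.
I = Q/t = 512900 / 10320 s = 49.7 A.

49.7 A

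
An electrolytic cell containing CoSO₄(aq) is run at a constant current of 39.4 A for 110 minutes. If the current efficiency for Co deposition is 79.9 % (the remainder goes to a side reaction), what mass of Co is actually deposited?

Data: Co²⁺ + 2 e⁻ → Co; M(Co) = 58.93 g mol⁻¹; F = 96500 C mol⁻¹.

Q = I·t = 39.40 × 6600.0 = 260000 C.
n(e⁻) = 260000/96500 = 2.695 mol; theoretically n(Co) = 2.695/2 = 1.347 mol, m_theo = 79.40 g.
At 79.9 % efficiency, m_actual = 0.799 × 79.40 = 63.4 g.

63.4 g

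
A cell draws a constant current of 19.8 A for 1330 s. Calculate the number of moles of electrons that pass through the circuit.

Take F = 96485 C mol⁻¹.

0.273 mol

Q = I·t = 19.80 A × 1330.0 s = 26330 C.
n(e⁻) = Q/F = 26330 / 96485 = 0.273 mol.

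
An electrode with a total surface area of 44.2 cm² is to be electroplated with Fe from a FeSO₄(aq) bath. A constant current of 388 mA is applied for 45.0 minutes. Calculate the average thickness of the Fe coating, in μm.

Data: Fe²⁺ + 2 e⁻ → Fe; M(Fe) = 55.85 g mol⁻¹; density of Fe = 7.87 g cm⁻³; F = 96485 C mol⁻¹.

8.72 μm

Q = I·t = 0.3880 × 2700.0 = 1048 C; n(e⁻) = 0.01086 mol.
n(Fe) = n(e⁻)/2 = 0.005429 mol, so m = 0.005429 × 55.85 = 0.3032 g.
Volume = m/ρ = 0.3032 / 7.87 = 0.03853 cm³.
Thickness = V/A = 0.03853 / 44.2 = 8.72 × 10⁻⁴ cm = 8.72 μm.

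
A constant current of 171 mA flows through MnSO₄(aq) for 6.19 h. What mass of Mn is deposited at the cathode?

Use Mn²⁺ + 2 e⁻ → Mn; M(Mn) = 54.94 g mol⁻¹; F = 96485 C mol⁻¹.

Q = I·t = 0.1710 A × 22284 s = 3811 C.
n(e⁻) = Q/F = 3811 / 96485 = 0.03949 mol.
Mn²⁺ + 2 e⁻ → Mn, so n(Mn) = n(e⁻)/2 = 0.01975 mol.
m = n·M = 0.01975 × 54.94 = 1.08 g.

1.08 g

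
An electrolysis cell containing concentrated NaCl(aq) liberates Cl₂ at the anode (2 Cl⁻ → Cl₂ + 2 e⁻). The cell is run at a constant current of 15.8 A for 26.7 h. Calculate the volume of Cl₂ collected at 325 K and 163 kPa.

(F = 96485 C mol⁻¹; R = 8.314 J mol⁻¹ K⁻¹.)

Q = I·t = 15.80 A × 96120 s = 1519000 C.
n(e⁻) = Q/F = 1519000 / 96485 = 15.74 mol.
2 electrons are transferred per Cl₂ molecule, so n(Cl₂) = 15.74 / 2 = 7.870 mol.
V = nRT/P = (7.870 × 8.314 × 325) / (163 × 10³ Pa) = 0.130 m³ = 130 L.

130 L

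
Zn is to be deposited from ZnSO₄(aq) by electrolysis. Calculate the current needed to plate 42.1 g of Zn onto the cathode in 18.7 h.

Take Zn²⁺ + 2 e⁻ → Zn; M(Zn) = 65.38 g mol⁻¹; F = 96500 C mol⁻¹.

1.85 A

n(Zn) = 42.1 / 65.38 = 0.6439 mol.
n(e⁻) = 2 × 0.6439 = 1.288 mol.
Q = n(e⁻)·F = 1.288 × 96500 = 124300 C.
I = Q/t = 124300 / 67320 s = 1.85 A.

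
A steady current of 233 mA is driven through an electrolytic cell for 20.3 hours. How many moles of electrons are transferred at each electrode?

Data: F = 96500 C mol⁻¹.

0.176 mol

Q = I·t = 0.2330 A × 73080 s = 17030 C.
n(e⁻) = Q/F = 17030 / 96500 = 0.176 mol.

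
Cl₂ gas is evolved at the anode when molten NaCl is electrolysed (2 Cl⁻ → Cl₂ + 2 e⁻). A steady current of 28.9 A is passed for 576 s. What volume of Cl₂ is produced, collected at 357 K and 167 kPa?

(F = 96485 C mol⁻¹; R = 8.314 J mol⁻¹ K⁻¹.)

Q = I·t = 28.90 A × 576.00 s = 16650 C.
n(e⁻) = Q/F = 16650 / 96485 = 0.1725 mol.
2 electrons are transferred per Cl₂ molecule, so n(Cl₂) = 0.1725 / 2 = 0.08626 mol.
V = nRT/P = (0.08626 × 8.314 × 357) / (167 × 10³ Pa) = 0.00153 m³ = 1.53 L.

1.53 L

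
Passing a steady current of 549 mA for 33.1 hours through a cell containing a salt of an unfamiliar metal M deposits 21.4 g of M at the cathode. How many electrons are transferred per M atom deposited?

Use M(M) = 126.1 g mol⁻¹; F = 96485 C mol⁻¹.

Q = I·t = 0.5490 A × 119160 s = 65420 C, so n(e⁻) = 65420/96485 = 0.6780 mol.
n(M) deposited = 21.4 / 126.1 = 0.1697 mol.
Electrons per atom = n(e⁻)/n(M) = 0.6780 / 0.1697 = 4.00 ≈ 4, so the ion is M⁴⁺.

4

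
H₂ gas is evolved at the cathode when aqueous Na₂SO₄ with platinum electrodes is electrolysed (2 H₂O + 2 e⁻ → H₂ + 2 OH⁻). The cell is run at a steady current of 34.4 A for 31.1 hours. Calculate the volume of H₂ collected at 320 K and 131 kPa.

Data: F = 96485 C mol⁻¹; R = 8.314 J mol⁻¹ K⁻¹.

Q = I·t = 34.40 A × 111960 s = 3851000 C.
n(e⁻) = Q/F = 3851000 / 96485 = 39.92 mol.
2 electrons are transferred per H₂ molecule, so n(H₂) = 39.92 / 2 = 19.96 mol.
V = nRT/P = (19.96 × 8.314 × 320) / (131 × 10³ Pa) = 0.405 m³ = 405 L.

405 L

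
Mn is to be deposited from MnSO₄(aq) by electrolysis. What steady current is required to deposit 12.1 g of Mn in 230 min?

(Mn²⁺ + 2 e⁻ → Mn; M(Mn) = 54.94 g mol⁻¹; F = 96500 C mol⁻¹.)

3.08 A

n(Mn) = 12.1 / 54.94 = 0.2202 mol.
n(e⁻) = 2 × 0.2202 = 0.4405 mol.
Q = n(e⁻)·F = 0.4405 × 96500 = 42510 C.
I = Q/t = 42510 / 13800 s = 3.08 A.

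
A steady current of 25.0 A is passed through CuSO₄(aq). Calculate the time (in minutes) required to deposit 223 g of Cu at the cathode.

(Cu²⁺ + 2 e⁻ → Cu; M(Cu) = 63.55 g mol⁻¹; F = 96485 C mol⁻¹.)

451 min

n(Cu) = m/M = 223 / 63.55 = 3.509 mol.
Each Cu atom requires 2 electrons, so n(e⁻) = 2 × 3.509 = 7.018 mol.
Q = n(e⁻)·F = 7.018 × 96485 = 677100 C.
t = Q/I = 677100 / 25.00 A = 27090 s = 451 min.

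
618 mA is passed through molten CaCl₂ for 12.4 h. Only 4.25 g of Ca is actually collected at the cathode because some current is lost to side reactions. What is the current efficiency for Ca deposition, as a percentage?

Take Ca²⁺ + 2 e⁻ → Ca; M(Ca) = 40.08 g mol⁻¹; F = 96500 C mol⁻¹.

74.2 %

Q = I·t = 0.6180 × 44640 = 27590 C; n(e⁻) = 27590/96500 = 0.2859 mol.
Theoretical n(Ca) = n(e⁻)/2 = 0.1429 mol, i.e. m_theo = 0.1429 × 40.08 = 5.729 g.
Efficiency = m_actual / m_theo = 4.25 / 5.729 = 74.2 %.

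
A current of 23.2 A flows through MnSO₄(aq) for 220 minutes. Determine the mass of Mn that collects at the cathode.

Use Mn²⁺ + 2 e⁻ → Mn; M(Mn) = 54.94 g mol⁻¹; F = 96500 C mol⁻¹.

Q = I·t = 23.20 A × 13200 s = 306200 C.
n(e⁻) = Q/F = 306200 / 96500 = 3.173 mol.
Mn²⁺ + 2 e⁻ → Mn, so n(Mn) = n(e⁻)/2 = 1.587 mol.
m = n·M = 1.587 × 54.94 = 87.2 g.

87.2 g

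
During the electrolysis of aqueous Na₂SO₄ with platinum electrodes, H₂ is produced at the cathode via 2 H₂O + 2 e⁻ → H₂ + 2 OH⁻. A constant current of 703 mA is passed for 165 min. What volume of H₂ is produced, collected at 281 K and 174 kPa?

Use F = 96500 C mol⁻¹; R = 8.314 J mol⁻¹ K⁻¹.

Q = I·t = 0.7030 A × 9900.0 s = 6960 C.
n(e⁻) = Q/F = 6960 / 96500 = 0.07212 mol.
2 electrons are transferred per H₂ molecule, so n(H₂) = 0.07212 / 2 = 0.03606 mol.
V = nRT/P = (0.03606 × 8.314 × 281) / (174 × 10³ Pa) = 4.84 × 10⁻⁴ m³ = 0.484 L.

0.484 L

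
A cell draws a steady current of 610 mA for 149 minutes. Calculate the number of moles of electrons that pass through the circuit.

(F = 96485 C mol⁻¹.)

Q = I·t = 0.6100 A × 8940.0 s = 5453 C.
n(e⁻) = Q/F = 5453 / 96485 = 0.0565 mol.

0.0565 mol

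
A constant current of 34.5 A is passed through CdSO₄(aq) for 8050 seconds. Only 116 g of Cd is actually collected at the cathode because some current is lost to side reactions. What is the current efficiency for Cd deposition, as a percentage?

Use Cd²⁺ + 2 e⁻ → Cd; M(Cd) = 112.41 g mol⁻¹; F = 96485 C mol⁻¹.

71.7 %

Q = I·t = 34.50 × 8050.0 = 277700 C; n(e⁻) = 277700/96485 = 2.878 mol.
Theoretical n(Cd) = n(e⁻)/2 = 1.439 mol, i.e. m_theo = 1.439 × 112.41 = 161.8 g.
Efficiency = m_actual / m_theo = 116 / 161.8 = 71.7 %.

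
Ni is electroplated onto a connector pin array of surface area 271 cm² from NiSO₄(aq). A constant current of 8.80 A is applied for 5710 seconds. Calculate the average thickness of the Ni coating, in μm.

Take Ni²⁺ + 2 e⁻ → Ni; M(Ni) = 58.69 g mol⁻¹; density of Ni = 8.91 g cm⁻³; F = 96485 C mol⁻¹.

Q = I·t = 8.800 × 5710.0 = 50250 C; n(e⁻) = 0.5208 mol.
n(Ni) = n(e⁻)/2 = 0.2604 mol, so m = 0.2604 × 58.69 = 15.28 g.
Volume = m/ρ = 15.28 / 8.91 = 1.715 cm³.
Thickness = V/A = 1.715 / 271 = 0.00633 cm = 63.3 μm.

63.3 μm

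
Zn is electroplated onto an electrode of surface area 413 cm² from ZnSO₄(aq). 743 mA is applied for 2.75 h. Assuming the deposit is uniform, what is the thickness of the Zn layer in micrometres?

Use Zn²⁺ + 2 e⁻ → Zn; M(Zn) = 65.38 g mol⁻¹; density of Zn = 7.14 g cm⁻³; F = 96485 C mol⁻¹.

8.45 μm

Q = I·t = 0.7430 × 9900.0 = 7356 C; n(e⁻) = 0.07624 mol.
n(Zn) = n(e⁻)/2 = 0.03812 mol, so m = 0.03812 × 65.38 = 2.492 g.
Volume = m/ρ = 2.492 / 7.14 = 0.3490 cm³.
Thickness = V/A = 0.3490 / 413 = 8.45 × 10⁻⁴ cm = 8.45 μm.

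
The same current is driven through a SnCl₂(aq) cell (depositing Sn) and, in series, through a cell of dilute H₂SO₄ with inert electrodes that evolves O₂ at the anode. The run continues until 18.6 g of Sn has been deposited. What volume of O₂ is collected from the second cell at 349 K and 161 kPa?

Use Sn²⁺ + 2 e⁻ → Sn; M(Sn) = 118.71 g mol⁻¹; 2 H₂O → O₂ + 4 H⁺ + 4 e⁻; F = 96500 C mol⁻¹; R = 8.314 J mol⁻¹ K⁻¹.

n(Sn) = 18.6 / 118.71 = 0.1567 mol, so n(e⁻) = 2 × 0.1567 = 0.3134 mol.
The cells are in series, so the same 0.3134 mol of electrons passes through the second cell.
2 H₂O → O₂ + 4 H⁺ + 4 e⁻ — 4 mol e⁻ per mol O₂, so n(O₂) = 0.3134/4 = 0.07834 mol.
V = nRT/P = (0.07834 × 8.314 × 349) / (161 × 10³) = 0.00141 m³ = 1.41 L.

1.41 L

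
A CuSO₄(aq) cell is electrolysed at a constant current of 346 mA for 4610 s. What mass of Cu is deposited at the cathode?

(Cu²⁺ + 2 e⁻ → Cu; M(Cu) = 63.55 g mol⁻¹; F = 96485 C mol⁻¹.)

Q = I·t = 0.3460 A × 4610.0 s = 1595 C.
n(e⁻) = Q/F = 1595 / 96485 = 0.01653 mol.
Cu²⁺ + 2 e⁻ → Cu, so n(Cu) = n(e⁻)/2 = 0.008266 mol.
m = n·M = 0.008266 × 63.55 = 0.525 g.

0.525 g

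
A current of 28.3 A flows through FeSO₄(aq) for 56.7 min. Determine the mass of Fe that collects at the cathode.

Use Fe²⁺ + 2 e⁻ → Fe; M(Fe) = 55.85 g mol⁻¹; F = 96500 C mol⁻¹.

27.9 g

Q = I·t = 28.30 A × 3402.0 s = 96280 C.
n(e⁻) = Q/F = 96280 / 96500 = 0.9977 mol.
Fe²⁺ + 2 e⁻ → Fe, so n(Fe) = n(e⁻)/2 = 0.4988 mol.
m = n·M = 0.4988 × 55.85 = 27.9 g.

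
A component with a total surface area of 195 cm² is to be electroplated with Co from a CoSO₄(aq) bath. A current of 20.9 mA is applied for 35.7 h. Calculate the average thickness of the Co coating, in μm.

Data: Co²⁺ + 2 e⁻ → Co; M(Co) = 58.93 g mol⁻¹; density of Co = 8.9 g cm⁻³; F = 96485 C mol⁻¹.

Q = I·t = 0.02090 × 128520 = 2686 C; n(e⁻) = 0.02784 mol.
n(Co) = n(e⁻)/2 = 0.01392 mol, so m = 0.01392 × 58.93 = 0.8203 g.
Volume = m/ρ = 0.8203 / 8.9 = 0.09217 cm³.
Thickness = V/A = 0.09217 / 195 = 4.73 × 10⁻⁴ cm = 4.73 μm.

4.73 μm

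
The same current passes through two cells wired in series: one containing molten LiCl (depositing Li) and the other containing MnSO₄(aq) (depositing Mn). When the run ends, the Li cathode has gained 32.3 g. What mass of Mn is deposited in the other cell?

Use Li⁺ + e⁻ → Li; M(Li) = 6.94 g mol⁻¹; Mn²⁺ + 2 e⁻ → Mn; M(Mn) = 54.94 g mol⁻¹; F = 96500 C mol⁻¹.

n(Li) = 32.3 / 6.94 = 4.654 mol.
Since Li⁺ + e⁻ → Li, n(e⁻) passed = 1 × 4.654 = 4.654 mol.
Cells in series carry the same charge, so the same 4.654 mol of electrons passes through cell 2.
Mn²⁺ + 2 e⁻ → Mn, so n(Mn) = 4.654 / 2 = 2.327 mol.
m(Mn) = 2.327 × 54.94 = 128 g.

128 g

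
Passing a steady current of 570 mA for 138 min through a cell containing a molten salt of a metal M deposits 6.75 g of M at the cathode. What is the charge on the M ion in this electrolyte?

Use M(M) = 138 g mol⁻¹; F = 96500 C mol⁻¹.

Q = I·t = 0.5700 A × 8280.0 s = 4720 C, so n(e⁻) = 4720/96500 = 0.04891 mol.
n(M) deposited = 6.75 / 138 = 0.04891 mol.
Electrons per atom = n(e⁻)/n(M) = 0.04891 / 0.04891 = 1.00 ≈ 1, so the ion is M⁺.

+1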